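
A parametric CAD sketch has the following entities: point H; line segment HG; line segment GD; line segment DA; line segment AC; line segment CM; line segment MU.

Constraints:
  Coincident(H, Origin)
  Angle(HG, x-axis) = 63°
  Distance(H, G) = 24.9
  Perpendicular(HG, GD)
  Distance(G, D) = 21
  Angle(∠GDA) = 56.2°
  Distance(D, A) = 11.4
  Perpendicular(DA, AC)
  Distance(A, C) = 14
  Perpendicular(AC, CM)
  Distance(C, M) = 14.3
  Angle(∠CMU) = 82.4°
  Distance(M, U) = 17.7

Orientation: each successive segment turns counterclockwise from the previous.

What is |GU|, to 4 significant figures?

24.30

AC is perpendicular to CM, so CM runs at 96.80°; with |CM| = 14.3, M = (6.151, 36.26). ∠CMU = 82.4° gives MU at -165.6° from the x-axis; with |MU| = 17.7, U = (-10.99, 31.86). Then |GU| = |U − G| = 24.30.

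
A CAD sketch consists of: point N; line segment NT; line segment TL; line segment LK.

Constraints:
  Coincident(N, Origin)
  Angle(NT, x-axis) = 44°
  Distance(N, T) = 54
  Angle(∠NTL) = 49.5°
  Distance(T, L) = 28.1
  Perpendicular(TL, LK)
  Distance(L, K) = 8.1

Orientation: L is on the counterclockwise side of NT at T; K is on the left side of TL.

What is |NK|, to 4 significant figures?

33.69

N is at the origin; NT runs at 44.0° with length 54.0, so T = 54.0·(cos 44.0°, sin 44.0°) = (38.84, 37.51). ∠NTL = 49.5°, so TL runs at 44.0° + (180° − 49.5°) = 174.5° from the x-axis; with |TL| = 28.1, L = T + 28.1·(cos 174.5°, sin 174.5°) = (10.87, 40.20). TL ⟂ LK; with |LK| = 8.1 on the left of TL, K = L + 8.1·(-0.09585, -0.9954) = (10.10, 32.14). Then |NK| = |K − N| = 33.69.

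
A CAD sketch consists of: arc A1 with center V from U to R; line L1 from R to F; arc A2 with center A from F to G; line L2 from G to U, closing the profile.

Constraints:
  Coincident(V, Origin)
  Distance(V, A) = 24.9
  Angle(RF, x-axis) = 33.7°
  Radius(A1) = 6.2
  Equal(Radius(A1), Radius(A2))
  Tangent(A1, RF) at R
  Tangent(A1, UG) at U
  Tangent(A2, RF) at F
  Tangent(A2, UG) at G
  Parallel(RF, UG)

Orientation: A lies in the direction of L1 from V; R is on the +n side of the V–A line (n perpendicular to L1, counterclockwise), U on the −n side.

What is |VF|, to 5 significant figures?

25.660

Tangency of A1 to both parallel lines with radius 6.2 puts R and U at V ± 6.2·n: R = (-3.4400, 5.1581), U = (3.4400, -5.1581). Equal radii place F and G the same way about A: F = A + 6.2·n = (17.276, 18.974), G = A − 6.2·n = (24.156, 8.6575). Then |VF| = |F − V| = 25.660.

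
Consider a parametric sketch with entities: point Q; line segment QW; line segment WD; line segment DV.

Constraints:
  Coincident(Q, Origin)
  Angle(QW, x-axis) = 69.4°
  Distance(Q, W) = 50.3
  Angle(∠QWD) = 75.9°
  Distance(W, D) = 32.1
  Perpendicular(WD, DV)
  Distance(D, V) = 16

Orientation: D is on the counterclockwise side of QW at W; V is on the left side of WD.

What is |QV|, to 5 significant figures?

38.324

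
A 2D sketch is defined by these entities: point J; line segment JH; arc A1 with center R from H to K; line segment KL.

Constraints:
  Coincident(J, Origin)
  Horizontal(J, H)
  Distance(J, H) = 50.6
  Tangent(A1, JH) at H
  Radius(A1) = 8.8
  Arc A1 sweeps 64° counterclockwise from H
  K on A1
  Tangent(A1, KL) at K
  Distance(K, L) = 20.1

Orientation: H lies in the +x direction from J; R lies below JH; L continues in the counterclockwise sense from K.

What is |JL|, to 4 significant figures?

40.95

On A1, H sits at bearing 90° from R; a 64° counterclockwise sweep puts K at bearing 154°, so K = R + 8.8·(cos 154°, sin 154°) = (42.69, -4.942). Tangency of A1 to KL means the radius RK is perpendicular to KL, so KL runs along (−sin 154°, cos 154°); with |KL| = 20.1, L = (33.88, -23.01). Then |JL| = |L − J| = 40.95.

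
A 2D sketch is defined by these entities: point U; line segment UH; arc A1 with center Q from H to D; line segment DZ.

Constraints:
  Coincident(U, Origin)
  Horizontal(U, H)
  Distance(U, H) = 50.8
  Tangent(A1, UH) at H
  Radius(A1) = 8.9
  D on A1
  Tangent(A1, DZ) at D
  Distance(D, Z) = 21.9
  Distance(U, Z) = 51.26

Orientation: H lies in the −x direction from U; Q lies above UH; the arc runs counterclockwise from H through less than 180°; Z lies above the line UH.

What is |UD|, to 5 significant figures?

42.781

U is at the origin; U and H share the same y with |UH| = 50.8 and H on the −x side, so H = (-50.800, 0.0000). Since A1 is tangent to UH there, QH ⟂ UH, so Q = H + (0, 8.9) = (-50.800, 8.9000). Since QD ⟂ DZ (tangency), |QZ| = √(8.9² + 21.9²) = 23.639 regardless of where D sits on A1. So Z lies on both circle(U, 51.26) and circle(Q, 23.639); the above-UH intersection is Z = (-41.198, 30.501). D is the foot of the tangent from Z: D = (-41.905, 8.6127).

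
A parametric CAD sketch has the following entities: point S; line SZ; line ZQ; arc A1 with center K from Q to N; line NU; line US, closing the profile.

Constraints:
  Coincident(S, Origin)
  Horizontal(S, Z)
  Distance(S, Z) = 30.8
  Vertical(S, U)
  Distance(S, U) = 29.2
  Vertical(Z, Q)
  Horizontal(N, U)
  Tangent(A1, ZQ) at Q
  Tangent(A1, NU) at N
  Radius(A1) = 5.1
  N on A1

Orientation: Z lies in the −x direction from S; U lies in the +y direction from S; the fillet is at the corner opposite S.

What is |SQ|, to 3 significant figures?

39.1

The virtual corner opposite S is at (-30.8, 29.2). Tangency of A1 to ZQ means the radius KQ is perpendicular to ZQ and since A1 is tangent to NU there, KN ⟂ NU, with radius 5.1, so the center K sits 5.1 in from both sides at K = (-25.7, 24.1). That places the tangent points at Q = (-30.8, 24.1) on ZQ and N = (-25.7, 29.2) on NU. Then |SQ| = |Q − S| = 39.1.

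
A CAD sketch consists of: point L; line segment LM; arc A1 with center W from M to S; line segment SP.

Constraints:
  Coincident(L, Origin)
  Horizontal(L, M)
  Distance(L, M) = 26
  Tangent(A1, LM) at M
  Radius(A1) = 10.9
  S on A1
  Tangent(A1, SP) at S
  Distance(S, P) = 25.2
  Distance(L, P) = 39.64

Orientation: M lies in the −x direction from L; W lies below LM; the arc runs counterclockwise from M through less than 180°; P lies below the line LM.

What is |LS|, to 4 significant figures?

38.49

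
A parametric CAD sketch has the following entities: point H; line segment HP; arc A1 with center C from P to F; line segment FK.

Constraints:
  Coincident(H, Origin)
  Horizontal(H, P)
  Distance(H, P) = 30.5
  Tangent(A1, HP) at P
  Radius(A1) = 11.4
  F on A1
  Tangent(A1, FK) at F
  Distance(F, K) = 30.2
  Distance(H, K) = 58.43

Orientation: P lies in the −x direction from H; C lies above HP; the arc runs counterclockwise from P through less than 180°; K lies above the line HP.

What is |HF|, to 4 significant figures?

28.48

Checks: |CF| = 11.40 ✓; ∠(CF, FK) = 90.00° ✓; |FK| = 30.20 ✓; |HK| = 58.43 ✓.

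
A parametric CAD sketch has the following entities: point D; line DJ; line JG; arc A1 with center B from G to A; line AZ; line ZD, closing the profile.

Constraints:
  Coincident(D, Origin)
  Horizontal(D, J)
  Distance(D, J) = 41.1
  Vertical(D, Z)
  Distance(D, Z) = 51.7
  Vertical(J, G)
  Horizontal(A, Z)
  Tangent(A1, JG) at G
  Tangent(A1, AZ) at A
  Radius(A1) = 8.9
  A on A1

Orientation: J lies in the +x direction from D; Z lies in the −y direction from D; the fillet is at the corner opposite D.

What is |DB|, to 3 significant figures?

53.6

D and Z share the same x with |DZ| = 51.7 and Z on the −y side, so Z = (0.00, -51.7). The virtual corner opposite D is at (41.1, -51.7). A1 meets JG tangentially, so BG is at right angles to JG and tangency of A1 to AZ means the radius BA is perpendicular to AZ, with radius 8.9, so the center B sits 8.9 in from both sides at B = (32.2, -42.8). Then |DB| = |B − D| = 53.6.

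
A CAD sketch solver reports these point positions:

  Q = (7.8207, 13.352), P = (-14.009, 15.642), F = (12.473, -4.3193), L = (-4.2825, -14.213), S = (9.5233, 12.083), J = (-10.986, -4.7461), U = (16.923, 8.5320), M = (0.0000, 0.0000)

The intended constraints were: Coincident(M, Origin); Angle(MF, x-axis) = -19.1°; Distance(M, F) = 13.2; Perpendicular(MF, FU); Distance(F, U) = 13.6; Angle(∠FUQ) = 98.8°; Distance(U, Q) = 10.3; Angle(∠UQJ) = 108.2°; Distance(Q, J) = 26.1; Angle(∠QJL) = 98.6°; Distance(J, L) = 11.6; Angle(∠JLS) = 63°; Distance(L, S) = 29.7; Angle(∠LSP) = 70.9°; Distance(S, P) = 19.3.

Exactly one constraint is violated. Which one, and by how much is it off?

Distance(S, P) = 19.3 — off by 4.50.

M = (0.00, 0.00) ✓; MF at -19.10° ✓; |MF| = 13.20 ✓; ∠(MF, FU) = 90.00° ✓; |FU| = 13.60 ✓; ∠FUQ = 98.80° ✓; |UQ| = 10.30 ✓; ∠UQJ = 108.2° ✓; |QJ| = 26.10 ✓; ∠QJL = 98.60° ✓; |JL| = 11.60 ✓; ∠JLS = 63.00° ✓; |LS| = 29.70 ✓; ∠LSP = 70.90° ✓; |SP| = 23.80 ✗.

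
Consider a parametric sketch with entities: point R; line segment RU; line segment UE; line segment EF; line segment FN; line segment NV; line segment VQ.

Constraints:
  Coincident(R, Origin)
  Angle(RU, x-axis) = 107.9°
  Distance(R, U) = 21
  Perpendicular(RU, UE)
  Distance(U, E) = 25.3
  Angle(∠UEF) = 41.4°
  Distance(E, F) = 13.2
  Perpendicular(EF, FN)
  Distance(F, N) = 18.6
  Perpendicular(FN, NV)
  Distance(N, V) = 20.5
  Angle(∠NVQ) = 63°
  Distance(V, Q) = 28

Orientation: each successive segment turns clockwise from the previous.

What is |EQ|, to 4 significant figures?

8.342

R is at the origin; RU runs at 107.9° with length 21.0, so U = (-6.454, 19.98). RU ⟂ UE, so UE runs at 17.90°; with |UE| = 25.3, E = (17.62, 27.76). ∠UEF = 41.4° gives EF at -120.7° from the x-axis; with |EF| = 13.2, F = (10.88, 16.41). EF is perpendicular to FN, so FN runs at 149.3°; with |FN| = 18.6, N = (-5.112, 25.91). FN is perpendicular to NV, so NV runs at 59.30°; with |NV| = 20.5, V = (5.355, 43.53). ∠NVQ = 63.0° gives VQ at -57.70° from the x-axis; with |VQ| = 28.0, Q = (20.32, 19.87). Then |EQ| = |Q − E| = 8.342.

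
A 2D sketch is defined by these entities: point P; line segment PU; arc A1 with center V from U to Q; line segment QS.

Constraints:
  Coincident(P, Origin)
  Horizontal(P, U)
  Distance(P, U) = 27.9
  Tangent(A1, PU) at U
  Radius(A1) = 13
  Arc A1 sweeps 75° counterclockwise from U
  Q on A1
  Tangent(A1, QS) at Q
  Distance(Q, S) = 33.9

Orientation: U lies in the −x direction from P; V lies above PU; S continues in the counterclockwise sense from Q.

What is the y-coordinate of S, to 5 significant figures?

42.380

P is at the origin; PU is horizontal with |PU| = 27.9 and U on the −x side, so U = (-27.900, 0.0000). A1 meets PU tangentially, so VU is at right angles to PU, so V = U + (0, 13) = (-27.900, 13.000). On A1, U sits at bearing -90° from V; a 75° counterclockwise sweep puts Q at bearing -15°, so Q = V + 13.0·(cos -15°, sin -15°) = (-15.343, 9.6354). Tangency of A1 to QS means the radius VQ is perpendicular to QS, so QS runs along (−sin -15°, cos -15°); with |QS| = 33.9, S = (-6.5690, 42.380). So S.y = 42.380.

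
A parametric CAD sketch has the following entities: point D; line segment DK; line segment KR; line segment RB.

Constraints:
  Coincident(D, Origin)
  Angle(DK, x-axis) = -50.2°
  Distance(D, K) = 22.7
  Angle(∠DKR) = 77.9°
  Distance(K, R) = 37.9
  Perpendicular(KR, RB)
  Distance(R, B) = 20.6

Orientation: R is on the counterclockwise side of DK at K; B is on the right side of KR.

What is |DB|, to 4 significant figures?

54.13

D is at the origin; DK runs at -50.2° with length 22.7, so K = 22.7·(cos -50.2°, sin -50.2°) = (14.53, -17.44). ∠DKR = 77.9°, so KR runs at -50.2° + (180° − 77.9°) = 51.90° from the x-axis; with |KR| = 37.9, R = K + 37.9·(cos 51.90°, sin 51.90°) = (37.92, 12.38). KR is perpendicular to RB; with |RB| = 20.6 on the right of KR, B = R + 20.6·(0.7869, -0.6170) = (54.13, -0.3261). Then |DB| = |B − D| = 54.13.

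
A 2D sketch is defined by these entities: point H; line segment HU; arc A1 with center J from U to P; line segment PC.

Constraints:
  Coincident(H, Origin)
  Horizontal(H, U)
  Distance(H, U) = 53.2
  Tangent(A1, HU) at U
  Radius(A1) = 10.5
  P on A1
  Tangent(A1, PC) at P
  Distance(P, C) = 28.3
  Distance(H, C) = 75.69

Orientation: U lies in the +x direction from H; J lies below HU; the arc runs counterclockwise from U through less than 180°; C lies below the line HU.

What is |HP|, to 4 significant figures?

49.02

Checks: H = (0.00, 0.00) ✓; |JP| = 10.50 ✓; ∠(JP, PC) = 90.00° ✓; |PC| = 28.30 ✓; |HC| = 75.69 ✓.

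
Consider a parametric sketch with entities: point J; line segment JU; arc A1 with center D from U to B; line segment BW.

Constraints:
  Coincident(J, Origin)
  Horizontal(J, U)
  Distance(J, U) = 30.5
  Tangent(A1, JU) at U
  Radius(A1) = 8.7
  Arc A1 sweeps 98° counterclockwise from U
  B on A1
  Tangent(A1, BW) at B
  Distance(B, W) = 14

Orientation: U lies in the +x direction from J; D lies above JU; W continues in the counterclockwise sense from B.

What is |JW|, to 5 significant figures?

44.120

J is at the origin; J and U share the same y with |JU| = 30.5 and U on the +x side, so U = (30.500, 0.0000). Since A1 is tangent to JU there, DU ⟂ JU, so D = U + (0, 8.7) = (30.500, 8.7000). On A1, U sits at bearing -90° from D; a 98° counterclockwise sweep puts B at bearing 8°, so B = D + 8.7·(cos 8°, sin 8°) = (39.115, 9.9108). The tangent condition forces DB to be normal to BW, so BW runs along (−sin 8°, cos 8°); with |BW| = 14.0, W = (37.167, 23.775). Then |JW| = |W − J| = 44.120.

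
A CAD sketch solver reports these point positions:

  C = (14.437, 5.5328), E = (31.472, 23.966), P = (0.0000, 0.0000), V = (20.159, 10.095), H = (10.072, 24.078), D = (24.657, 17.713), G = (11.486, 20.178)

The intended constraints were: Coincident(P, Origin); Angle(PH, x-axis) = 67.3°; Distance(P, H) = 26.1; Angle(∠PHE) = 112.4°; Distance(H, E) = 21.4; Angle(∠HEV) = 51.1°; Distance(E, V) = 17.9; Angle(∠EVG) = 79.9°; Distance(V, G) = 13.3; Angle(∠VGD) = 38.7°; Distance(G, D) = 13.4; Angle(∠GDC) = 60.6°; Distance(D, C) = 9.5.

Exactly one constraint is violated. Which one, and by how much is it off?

Distance(D, C) = 9.5 — off by 6.40.

P = (0.00, 0.00) ✓; PH at 67.30° ✓; |PH| = 26.10 ✓; ∠PHE = 112.4° ✓; |HE| = 21.40 ✓; ∠HEV = 51.10° ✓; |EV| = 17.90 ✓; ∠EVG = 79.90° ✓; |VG| = 13.30 ✓; ∠VGD = 38.70° ✓; |GD| = 13.40 ✓; ∠GDC = 60.60° ✓; |DC| = 15.90 ✗.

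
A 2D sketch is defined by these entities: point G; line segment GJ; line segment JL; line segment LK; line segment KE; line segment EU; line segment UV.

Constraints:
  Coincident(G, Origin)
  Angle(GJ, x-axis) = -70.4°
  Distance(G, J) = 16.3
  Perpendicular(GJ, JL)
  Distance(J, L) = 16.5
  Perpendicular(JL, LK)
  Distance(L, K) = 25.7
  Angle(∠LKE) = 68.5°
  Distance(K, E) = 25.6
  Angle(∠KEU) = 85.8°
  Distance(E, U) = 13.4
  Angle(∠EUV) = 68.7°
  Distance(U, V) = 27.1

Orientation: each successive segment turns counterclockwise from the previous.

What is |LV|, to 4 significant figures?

24.07

G is at the origin; GJ runs at -70.4° with length 16.3, so J = (5.468, -15.36). GJ ⟂ JL, so JL runs at 19.60°; with |JL| = 16.5, L = (21.01, -9.821). JL is perpendicular to LK, so LK runs at 109.6°; with |LK| = 25.7, K = (12.39, 14.39). ∠LKE = 68.5° gives KE at -138.9° from the x-axis; with |KE| = 25.6, E = (-6.901, -2.439). ∠KEU = 85.8° gives EU at -44.70° from the x-axis; with |EU| = 13.4, U = (2.624, -11.86). ∠EUV = 68.7° gives UV at 66.60° from the x-axis; with |UV| = 27.1, V = (13.39, 13.01). Then |LV| = |V − L| = 24.07.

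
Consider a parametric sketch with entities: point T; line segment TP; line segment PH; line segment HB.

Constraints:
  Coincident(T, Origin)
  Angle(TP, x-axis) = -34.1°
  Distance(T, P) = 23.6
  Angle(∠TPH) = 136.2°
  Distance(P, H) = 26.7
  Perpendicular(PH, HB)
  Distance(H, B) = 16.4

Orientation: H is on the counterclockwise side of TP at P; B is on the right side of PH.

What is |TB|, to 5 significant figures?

54.628

T is at the origin; TP runs at -34.1° with length 23.6, so P = 23.6·(cos -34.1°, sin -34.1°) = (19.542, -13.231). ∠TPH = 136.2°, so PH runs at -34.1° + (180° − 136.2°) = 9.7000° from the x-axis; with |PH| = 26.7, H = P + 26.7·(cos 9.7000°, sin 9.7000°) = (45.861, -8.7324). The perpendicularity gives HB at right angles to PH; with |HB| = 16.4 on the right of PH, B = H + 16.4·(0.16849, -0.98570) = (48.624, -24.898). Then |TB| = |B − T| = 54.628.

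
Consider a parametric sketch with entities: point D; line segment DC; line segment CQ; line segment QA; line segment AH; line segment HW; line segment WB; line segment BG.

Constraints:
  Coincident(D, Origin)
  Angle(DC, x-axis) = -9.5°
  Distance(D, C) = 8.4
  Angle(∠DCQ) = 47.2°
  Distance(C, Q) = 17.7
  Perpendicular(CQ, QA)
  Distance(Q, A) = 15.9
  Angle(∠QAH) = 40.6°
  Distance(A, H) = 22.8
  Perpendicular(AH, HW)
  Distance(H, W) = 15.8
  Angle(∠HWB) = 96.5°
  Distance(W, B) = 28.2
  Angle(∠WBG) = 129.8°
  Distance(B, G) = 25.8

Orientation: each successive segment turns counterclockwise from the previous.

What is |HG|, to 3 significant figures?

46.7

∠HWB = 96.5° gives WB at 166° from the x-axis; with |WB| = 28.2, B = (-17.5, 24.2). ∠WBG = 129.8° gives BG at -144° from the x-axis; with |BG| = 25.8, G = (-38.3, 8.87). Then |HG| = |G − H| = 46.7.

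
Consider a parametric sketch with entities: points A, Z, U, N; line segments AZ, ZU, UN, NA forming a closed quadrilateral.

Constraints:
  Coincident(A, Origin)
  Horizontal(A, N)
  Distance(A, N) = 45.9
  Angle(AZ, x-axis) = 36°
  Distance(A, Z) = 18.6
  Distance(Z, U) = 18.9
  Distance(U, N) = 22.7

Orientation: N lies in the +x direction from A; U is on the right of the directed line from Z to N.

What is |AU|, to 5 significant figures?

24.619

Checks: |ZU| = 18.90 ✓; |UN| = 22.70 ✓.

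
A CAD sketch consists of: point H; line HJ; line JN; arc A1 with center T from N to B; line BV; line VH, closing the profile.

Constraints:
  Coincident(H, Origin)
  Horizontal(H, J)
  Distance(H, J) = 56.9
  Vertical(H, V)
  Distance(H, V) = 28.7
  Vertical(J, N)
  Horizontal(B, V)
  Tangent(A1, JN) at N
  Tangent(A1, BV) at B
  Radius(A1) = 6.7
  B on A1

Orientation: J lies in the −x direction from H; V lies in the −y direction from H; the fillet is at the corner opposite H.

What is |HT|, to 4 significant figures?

54.81

HV is vertical with |HV| = 28.7 and V on the −y side, so V = (0.000, -28.70). The virtual corner opposite H is at (-56.90, -28.70). Since A1 is tangent to JN there, TN ⟂ JN and since A1 is tangent to BV there, TB ⟂ BV, with radius 6.7, so the center T sits 6.7 in from both sides at T = (-50.20, -22.00). Then |HT| = |T − H| = 54.81.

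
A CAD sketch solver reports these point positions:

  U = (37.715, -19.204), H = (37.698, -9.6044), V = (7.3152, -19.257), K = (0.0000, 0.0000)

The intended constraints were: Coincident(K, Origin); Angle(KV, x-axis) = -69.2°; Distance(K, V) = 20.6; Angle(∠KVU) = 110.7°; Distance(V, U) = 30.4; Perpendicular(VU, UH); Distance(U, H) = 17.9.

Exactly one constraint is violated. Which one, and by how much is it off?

Distance(U, H) = 17.9 — off by 8.30.

K = (0.00, 0.00) ✓; KV at -69.20° ✓; |KV| = 20.60 ✓; ∠KVU = 110.7° ✓; |VU| = 30.40 ✓; ∠(VU, UH) = 90.00° ✓; |UH| = 9.600 ✗.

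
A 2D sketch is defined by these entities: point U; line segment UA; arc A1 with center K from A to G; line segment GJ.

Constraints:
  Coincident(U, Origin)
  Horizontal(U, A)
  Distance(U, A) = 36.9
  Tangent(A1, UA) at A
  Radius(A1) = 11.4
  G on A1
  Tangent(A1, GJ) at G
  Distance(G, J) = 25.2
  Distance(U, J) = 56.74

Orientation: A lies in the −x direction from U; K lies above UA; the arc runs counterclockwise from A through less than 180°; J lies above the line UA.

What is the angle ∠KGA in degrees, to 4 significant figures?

28.02°

Checks: |KG| = 11.40 ✓; ∠(KG, GJ) = 90.00° ✓; |GJ| = 25.20 ✓; |UJ| = 56.74 ✓.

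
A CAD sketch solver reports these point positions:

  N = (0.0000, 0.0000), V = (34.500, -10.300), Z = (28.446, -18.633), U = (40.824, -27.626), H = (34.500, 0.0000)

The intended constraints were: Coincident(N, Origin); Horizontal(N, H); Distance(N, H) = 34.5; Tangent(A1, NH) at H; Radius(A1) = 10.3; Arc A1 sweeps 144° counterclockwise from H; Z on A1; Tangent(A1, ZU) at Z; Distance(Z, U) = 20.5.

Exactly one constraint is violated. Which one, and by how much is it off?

Distance(Z, U) = 20.5 — off by 5.20.

N = (0.00, 0.00) ✓; N.y = 0.00, H.y = 0.00 ✓; |NH| = 34.50 ✓; ∠(VH, HN) = 90.00° ✓; |VH| = 10.30 ✓; bearing(V→Z) − bearing(V→H) = 144.0° ✓; |VZ| = 10.30 ✓; ∠(VZ, ZU) = 90.00° ✓; |ZU| = 15.30 ✗.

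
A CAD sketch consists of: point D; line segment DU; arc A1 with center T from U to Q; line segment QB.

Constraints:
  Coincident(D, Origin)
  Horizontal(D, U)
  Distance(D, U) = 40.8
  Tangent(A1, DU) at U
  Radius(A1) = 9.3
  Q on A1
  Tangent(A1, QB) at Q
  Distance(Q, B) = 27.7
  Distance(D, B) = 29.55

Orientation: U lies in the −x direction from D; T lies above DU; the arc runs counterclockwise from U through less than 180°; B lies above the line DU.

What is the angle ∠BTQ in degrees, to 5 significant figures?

71.441°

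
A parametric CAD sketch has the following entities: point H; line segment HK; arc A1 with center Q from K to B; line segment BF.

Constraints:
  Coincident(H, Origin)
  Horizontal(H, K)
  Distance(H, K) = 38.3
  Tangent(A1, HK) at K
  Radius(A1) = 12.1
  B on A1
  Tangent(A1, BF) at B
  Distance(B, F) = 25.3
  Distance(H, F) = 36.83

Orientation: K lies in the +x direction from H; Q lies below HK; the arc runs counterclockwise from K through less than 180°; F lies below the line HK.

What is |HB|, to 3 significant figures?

28.1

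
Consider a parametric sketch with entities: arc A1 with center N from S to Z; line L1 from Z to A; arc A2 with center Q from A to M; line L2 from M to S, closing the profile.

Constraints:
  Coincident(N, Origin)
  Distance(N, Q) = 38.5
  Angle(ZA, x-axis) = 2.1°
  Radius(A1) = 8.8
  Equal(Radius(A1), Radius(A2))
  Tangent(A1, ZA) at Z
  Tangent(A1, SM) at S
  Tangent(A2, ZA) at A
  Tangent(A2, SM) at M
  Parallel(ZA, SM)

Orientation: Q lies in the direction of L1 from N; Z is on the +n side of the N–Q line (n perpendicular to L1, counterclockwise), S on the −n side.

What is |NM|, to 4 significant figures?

39.49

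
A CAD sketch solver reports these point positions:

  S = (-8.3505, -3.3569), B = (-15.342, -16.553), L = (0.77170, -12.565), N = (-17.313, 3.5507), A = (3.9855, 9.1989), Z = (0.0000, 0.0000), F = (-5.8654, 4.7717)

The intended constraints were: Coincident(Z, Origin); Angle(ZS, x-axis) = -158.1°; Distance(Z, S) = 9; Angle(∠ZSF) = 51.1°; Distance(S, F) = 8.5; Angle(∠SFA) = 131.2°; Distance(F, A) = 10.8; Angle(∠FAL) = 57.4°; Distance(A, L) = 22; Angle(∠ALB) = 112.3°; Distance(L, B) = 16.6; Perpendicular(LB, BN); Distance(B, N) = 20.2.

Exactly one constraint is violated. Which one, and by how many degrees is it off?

Perpendicular(LB, BN) — off by 8.30°.

Z = (0.00, 0.00) ✓; ZS at -158.1° ✓; |ZS| = 9.000 ✓; ∠ZSF = 51.10° ✓; |SF| = 8.500 ✓; ∠SFA = 131.2° ✓; |FA| = 10.80 ✓; ∠FAL = 57.40° ✓; |AL| = 22.00 ✓; ∠ALB = 112.3° ✓; |LB| = 16.60 ✓; ∠(LB, BN) = 98.30° ✗; |BN| = 20.20 ✓.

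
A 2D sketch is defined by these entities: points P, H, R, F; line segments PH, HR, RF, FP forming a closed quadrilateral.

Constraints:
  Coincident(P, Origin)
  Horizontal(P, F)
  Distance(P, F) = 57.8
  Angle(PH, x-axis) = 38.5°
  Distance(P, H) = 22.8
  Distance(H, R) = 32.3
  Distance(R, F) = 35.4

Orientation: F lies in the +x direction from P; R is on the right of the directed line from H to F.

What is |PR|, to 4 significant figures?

31.57

P is at the origin; PF is horizontal with |PF| = 57.8 and F in +x, so F = (57.8, 0). PH runs at 38.5° with |PH| = 22.8, so H = (17.84, 14.19). R is determined by |HR| = 32.3 and |RF| = 35.4 together: it lies at the intersection of circle(H, 32.3) and circle(F, 35.4). With |HF| = 42.40, the foot of the radical line on HF is 18.73 from H and the perpendicular offset is √(32.3² − 18.73²) = 26.32. Taking the right-of-HF solution: R = (26.68, -16.87).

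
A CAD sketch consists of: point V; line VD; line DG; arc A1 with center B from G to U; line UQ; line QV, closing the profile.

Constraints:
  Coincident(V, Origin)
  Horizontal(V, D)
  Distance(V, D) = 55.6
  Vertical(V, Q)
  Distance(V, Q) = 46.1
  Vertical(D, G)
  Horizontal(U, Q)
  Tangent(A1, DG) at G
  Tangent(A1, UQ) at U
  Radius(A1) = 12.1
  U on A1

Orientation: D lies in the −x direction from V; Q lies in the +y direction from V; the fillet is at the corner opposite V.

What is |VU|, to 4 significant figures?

63.38

The virtual corner opposite V is at (-55.60, 46.10). Tangency of A1 to DG means the radius BG is perpendicular to DG and A1 meets UQ tangentially, so BU is at right angles to UQ, with radius 12.1, so the center B sits 12.1 in from both sides at B = (-43.50, 34.00). That places the tangent points at G = (-55.60, 34.00) on DG and U = (-43.50, 46.10) on UQ. Then |VU| = |U − V| = 63.38.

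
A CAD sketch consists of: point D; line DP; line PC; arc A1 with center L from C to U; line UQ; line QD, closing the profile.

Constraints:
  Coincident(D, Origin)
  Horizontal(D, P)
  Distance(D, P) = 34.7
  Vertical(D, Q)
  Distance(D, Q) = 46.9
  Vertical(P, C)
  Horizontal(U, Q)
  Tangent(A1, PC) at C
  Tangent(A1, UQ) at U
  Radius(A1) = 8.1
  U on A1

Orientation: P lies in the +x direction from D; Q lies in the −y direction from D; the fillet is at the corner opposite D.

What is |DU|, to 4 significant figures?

53.92

The virtual corner opposite D is at (34.70, -46.90). Since A1 is tangent to PC there, LC ⟂ PC and the tangent condition forces LU to be normal to UQ, with radius 8.1, so the center L sits 8.1 in from both sides at L = (26.60, -38.80). That places the tangent points at C = (34.70, -38.80) on PC and U = (26.60, -46.90) on UQ. Then |DU| = |U − D| = 53.92.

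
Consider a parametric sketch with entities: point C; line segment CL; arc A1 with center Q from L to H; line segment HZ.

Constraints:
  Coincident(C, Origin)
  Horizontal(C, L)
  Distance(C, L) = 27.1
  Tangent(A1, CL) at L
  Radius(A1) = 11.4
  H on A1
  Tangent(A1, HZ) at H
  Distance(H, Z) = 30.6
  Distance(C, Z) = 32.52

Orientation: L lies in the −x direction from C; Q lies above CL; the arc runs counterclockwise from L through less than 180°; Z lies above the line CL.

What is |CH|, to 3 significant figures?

18.1

Checks: C.y = 0.00, L.y = 0.00 ✓; |QH| = 11.40 ✓; ∠(QH, HZ) = 90.00° ✓; |HZ| = 30.60 ✓; |CZ| = 32.52 ✓.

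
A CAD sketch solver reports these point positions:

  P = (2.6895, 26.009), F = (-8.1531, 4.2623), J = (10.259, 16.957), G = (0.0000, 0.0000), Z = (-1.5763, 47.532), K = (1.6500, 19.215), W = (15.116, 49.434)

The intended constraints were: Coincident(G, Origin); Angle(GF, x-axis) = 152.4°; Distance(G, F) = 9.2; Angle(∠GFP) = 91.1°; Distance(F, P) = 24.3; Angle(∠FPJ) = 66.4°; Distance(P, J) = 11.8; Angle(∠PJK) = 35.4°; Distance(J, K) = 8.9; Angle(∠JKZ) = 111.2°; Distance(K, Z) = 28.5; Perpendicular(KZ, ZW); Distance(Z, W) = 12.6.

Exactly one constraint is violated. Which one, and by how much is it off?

Distance(Z, W) = 12.6 — off by 4.20.

G = (0.00, 0.00) ✓; GF at 152.4° ✓; |GF| = 9.200 ✓; ∠GFP = 91.10° ✓; |FP| = 24.30 ✓; ∠FPJ = 66.40° ✓; |PJ| = 11.80 ✓; ∠PJK = 35.40° ✓; |JK| = 8.900 ✓; ∠JKZ = 111.2° ✓; |KZ| = 28.50 ✓; ∠(KZ, ZW) = 90.00° ✓; |ZW| = 16.80 ✗.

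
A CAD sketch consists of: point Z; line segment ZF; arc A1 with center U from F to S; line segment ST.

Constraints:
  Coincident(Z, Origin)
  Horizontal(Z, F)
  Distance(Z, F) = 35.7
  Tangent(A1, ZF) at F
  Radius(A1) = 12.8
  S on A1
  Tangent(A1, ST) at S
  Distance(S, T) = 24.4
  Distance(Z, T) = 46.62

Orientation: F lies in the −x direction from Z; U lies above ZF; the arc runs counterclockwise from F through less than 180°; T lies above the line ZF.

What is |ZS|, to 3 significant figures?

27.2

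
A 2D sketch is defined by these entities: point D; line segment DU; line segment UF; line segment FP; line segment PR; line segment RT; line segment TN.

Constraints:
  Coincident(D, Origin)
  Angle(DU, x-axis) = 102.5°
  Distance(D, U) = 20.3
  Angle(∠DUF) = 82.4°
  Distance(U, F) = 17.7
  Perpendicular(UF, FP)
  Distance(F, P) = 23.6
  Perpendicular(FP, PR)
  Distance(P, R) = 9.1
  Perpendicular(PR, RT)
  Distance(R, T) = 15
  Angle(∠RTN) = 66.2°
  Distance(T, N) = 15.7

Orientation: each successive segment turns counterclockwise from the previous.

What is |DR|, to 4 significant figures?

6.862

D is at the origin; DU runs at 102.5° with length 20.3, so U = (-4.394, 19.82). ∠DUF = 82.4° gives UF at -159.9° from the x-axis; with |UF| = 17.7, F = (-21.02, 13.74). UF is perpendicular to FP, so FP runs at -69.90°; with |FP| = 23.6, P = (-12.91, -8.427). The perpendicularity gives PR at right angles to FP, so PR runs at 20.10°; with |PR| = 9.1, R = (-4.360, -5.299). Then |DR| = |R − D| = 6.862.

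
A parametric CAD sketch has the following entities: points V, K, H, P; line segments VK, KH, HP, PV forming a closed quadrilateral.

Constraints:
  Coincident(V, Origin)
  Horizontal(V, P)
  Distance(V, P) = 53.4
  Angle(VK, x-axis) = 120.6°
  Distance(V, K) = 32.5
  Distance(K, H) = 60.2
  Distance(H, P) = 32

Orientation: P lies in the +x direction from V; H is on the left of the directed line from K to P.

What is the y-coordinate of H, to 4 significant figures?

30.46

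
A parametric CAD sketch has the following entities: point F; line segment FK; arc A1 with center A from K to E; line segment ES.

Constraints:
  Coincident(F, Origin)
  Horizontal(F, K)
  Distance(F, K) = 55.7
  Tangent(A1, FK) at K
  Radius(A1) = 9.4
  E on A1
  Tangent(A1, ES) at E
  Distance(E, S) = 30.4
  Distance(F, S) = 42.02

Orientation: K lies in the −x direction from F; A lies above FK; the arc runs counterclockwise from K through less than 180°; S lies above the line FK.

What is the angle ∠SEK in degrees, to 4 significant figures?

152.5°

F is at the origin; FK is horizontal with |FK| = 55.7 and K on the −x side, so K = (-55.70, 0.000). Since A1 is tangent to FK there, AK ⟂ FK, so A = K + (0, 9.4) = (-55.70, 9.400). Since AE ⟂ ES (tangency), |AS| = √(9.4² + 30.4²) = 31.82 regardless of where E sits on A1. So S lies on both circle(F, 42.02) and circle(A, 31.82); the above-FK intersection is S = (-30.53, 28.87). E is the foot of the tangent from S: E = (-48.01, 3.996).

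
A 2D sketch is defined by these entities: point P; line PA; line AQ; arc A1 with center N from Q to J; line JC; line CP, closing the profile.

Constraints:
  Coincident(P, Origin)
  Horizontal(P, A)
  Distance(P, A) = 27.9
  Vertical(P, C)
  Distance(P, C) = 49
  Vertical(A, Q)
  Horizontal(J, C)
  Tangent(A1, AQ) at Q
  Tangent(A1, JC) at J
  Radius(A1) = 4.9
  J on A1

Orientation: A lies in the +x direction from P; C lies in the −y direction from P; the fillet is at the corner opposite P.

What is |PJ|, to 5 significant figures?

54.129

P is at the origin; PA is horizontal with |PA| = 27.9 and A on the +x side, so A = (27.900, 0.0000). PC is vertical with |PC| = 49.0 and C on the −y side, so C = (0.0000, -49.000). The virtual corner opposite P is at (27.900, -49.000). A1 meets AQ tangentially, so NQ is at right angles to AQ and the tangent condition forces NJ to be normal to JC, with radius 4.9, so the center N sits 4.9 in from both sides at N = (23.000, -44.100). That places the tangent points at Q = (27.900, -44.100) on AQ and J = (23.000, -49.000) on JC. Then |PJ| = |J − P| = 54.129.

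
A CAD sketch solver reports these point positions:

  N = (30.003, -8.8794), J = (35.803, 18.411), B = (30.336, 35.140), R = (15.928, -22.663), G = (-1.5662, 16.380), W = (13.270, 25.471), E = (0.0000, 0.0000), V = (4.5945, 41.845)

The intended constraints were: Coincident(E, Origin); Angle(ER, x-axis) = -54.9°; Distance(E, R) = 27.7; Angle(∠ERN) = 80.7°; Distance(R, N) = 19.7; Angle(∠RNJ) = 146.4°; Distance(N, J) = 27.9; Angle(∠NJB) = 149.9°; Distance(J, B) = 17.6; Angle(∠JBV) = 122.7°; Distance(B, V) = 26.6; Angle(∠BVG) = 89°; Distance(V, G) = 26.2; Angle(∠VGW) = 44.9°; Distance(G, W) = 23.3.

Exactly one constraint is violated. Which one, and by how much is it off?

Distance(G, W) = 23.3 — off by 5.90.

E = (0.00, 0.00) ✓; ER at -54.90° ✓; |ER| = 27.70 ✓; ∠ERN = 80.70° ✓; |RN| = 19.70 ✓; ∠RNJ = 146.4° ✓; |NJ| = 27.90 ✓; ∠NJB = 149.9° ✓; |JB| = 17.60 ✓; ∠JBV = 122.7° ✓; |BV| = 26.60 ✓; ∠BVG = 89.00° ✓; |VG| = 26.20 ✓; ∠VGW = 44.90° ✓; |GW| = 17.40 ✗.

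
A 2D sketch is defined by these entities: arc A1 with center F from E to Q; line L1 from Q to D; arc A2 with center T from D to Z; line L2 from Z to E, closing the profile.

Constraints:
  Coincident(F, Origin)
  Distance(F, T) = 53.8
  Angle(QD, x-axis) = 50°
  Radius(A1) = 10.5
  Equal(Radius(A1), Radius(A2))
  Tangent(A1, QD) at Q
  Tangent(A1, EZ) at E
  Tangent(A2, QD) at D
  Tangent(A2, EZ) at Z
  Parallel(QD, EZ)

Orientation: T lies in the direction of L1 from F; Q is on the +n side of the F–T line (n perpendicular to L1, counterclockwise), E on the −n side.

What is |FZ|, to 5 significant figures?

54.815

The slot axis is L1's direction at 50.0°, so u = (cos 50.0°, sin 50.0°) = (0.64279, 0.76604) and n = (−sin 50.0°, cos 50.0°) = (-0.76604, 0.64279). F is at the origin and T lies 53.8 along u from F, so T = 53.8·u = (34.582, 41.213). Tangency of A1 to both parallel lines with radius 10.5 puts Q and E at F ± 10.5·n: Q = (-8.0435, 6.7493), E = (8.0435, -6.7493). Equal radii place D and Z the same way about T: D = T + 10.5·n = (26.539, 47.962), Z = T − 10.5·n = (42.625, 34.464). Then |FZ| = |Z − F| = 54.815.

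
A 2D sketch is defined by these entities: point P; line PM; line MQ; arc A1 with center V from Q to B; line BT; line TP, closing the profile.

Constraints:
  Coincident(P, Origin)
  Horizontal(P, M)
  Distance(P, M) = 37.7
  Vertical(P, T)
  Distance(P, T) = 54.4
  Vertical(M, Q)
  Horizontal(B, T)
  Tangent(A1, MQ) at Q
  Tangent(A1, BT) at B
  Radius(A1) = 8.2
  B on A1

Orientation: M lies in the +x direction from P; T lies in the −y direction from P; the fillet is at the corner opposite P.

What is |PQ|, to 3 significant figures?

59.6

P is at the origin; PM is horizontal with |PM| = 37.7 and M on the +x side, so M = (37.7, 0.00). PT is vertical with |PT| = 54.4 and T on the −y side, so T = (0.00, -54.4). The virtual corner opposite P is at (37.7, -54.4). The tangent condition forces VQ to be normal to MQ and since A1 is tangent to BT there, VB ⟂ BT, with radius 8.2, so the center V sits 8.2 in from both sides at V = (29.5, -46.2). That places the tangent points at Q = (37.7, -46.2) on MQ and B = (29.5, -54.4) on BT. Then |PQ| = |Q − P| = 59.6.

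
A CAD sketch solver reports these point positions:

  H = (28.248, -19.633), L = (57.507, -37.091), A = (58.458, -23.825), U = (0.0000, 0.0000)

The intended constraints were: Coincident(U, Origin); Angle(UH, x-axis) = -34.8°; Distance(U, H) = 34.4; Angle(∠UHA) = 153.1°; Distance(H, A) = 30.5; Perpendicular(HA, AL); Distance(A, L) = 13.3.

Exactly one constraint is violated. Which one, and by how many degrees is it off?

Perpendicular(HA, AL) — off by 3.80°.

U = (0.00, 0.00) ✓; UH at -34.80° ✓; |UH| = 34.40 ✓; ∠UHA = 153.1° ✓; |HA| = 30.50 ✓; ∠(HA, AL) = 86.20° ✗; |AL| = 13.30 ✓.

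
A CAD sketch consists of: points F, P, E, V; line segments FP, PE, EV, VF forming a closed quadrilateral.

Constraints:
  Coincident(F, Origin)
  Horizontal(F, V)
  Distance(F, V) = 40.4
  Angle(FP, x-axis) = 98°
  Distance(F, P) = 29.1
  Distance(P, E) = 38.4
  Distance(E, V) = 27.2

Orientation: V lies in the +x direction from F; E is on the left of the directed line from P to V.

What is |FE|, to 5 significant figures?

43.330

Checks: |PE| = 38.40 ✓; |EV| = 27.20 ✓.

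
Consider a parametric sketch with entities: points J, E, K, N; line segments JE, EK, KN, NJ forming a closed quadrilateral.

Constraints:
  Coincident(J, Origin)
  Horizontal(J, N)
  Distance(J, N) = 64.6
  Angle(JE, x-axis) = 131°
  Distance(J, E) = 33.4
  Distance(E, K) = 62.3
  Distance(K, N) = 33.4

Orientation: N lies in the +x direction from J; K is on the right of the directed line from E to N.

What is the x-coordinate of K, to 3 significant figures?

31.8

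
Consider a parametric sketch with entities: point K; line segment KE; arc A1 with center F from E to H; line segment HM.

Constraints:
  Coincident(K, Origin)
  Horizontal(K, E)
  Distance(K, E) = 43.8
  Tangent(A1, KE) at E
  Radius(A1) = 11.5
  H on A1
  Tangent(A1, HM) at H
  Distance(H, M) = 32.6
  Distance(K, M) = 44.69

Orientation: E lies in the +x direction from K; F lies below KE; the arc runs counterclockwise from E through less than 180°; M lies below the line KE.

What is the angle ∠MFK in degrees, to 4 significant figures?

66.50°

Checks: K.y = 0.00, E.y = 0.00 ✓; |FH| = 11.50 ✓; ∠(FH, HM) = 90.00° ✓; |HM| = 32.60 ✓; |KM| = 44.69 ✓.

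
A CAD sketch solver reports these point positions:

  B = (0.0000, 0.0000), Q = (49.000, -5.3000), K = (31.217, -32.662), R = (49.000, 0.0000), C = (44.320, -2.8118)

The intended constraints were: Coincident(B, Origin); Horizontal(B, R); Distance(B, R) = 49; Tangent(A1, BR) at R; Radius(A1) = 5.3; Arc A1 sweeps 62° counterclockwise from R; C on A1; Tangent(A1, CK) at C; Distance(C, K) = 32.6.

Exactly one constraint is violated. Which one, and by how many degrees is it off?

Tangent(A1, CK) at C — off by 4.30°.

B = (0.00, 0.00) ✓; B.y = 0.00, R.y = 0.00 ✓; |BR| = 49.00 ✓; ∠(QR, RB) = 90.00° ✓; |QR| = 5.300 ✓; bearing(Q→C) − bearing(Q→R) = 62.00° ✓; |QC| = 5.300 ✓; ∠(QC, CK) = 85.70° ✗; |CK| = 32.60 ✓.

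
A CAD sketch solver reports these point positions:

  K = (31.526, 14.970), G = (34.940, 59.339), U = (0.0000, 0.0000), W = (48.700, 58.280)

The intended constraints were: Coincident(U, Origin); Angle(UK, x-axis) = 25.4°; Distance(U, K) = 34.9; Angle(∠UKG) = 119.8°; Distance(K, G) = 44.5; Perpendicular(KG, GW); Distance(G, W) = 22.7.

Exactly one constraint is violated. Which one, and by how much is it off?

Distance(G, W) = 22.7 — off by 8.90.

U = (0.00, 0.00) ✓; UK at 25.40° ✓; |UK| = 34.90 ✓; ∠UKG = 119.8° ✓; |KG| = 44.50 ✓; ∠(KG, GW) = 90.00° ✓; |GW| = 13.80 ✗.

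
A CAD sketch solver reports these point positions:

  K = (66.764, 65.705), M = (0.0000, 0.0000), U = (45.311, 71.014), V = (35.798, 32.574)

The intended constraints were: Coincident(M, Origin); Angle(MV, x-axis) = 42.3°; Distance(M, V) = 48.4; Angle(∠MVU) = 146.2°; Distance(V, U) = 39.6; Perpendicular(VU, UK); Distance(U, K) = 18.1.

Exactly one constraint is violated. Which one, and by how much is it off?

Distance(U, K) = 18.1 — off by 4.00.

M = (0.00, 0.00) ✓; MV at 42.30° ✓; |MV| = 48.40 ✓; ∠MVU = 146.2° ✓; |VU| = 39.60 ✓; ∠(VU, UK) = 90.00° ✓; |UK| = 22.10 ✗.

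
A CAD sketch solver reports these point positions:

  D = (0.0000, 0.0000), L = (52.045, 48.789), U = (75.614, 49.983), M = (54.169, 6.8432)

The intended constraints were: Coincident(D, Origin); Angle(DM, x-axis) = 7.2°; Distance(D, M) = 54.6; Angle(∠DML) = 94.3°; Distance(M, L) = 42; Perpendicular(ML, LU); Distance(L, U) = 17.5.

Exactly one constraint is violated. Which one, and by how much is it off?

Distance(L, U) = 17.5 — off by 6.10.

D = (0.00, 0.00) ✓; DM at 7.200° ✓; |DM| = 54.60 ✓; ∠DML = 94.30° ✓; |ML| = 42.00 ✓; ∠(ML, LU) = 90.00° ✓; |LU| = 23.60 ✗.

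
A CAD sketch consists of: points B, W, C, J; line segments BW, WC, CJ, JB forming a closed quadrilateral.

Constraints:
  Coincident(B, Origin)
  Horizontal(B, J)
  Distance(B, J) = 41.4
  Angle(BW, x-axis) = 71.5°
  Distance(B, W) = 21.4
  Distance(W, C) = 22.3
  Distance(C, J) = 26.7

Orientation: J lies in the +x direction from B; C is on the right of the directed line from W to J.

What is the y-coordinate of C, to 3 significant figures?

-0.554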